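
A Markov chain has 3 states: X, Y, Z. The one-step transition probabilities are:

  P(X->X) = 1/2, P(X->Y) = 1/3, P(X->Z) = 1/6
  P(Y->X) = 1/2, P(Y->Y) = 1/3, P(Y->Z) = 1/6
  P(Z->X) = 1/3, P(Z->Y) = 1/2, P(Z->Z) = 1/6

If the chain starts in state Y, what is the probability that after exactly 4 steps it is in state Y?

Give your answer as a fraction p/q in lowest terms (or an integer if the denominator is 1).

Computing P^4 by repeated multiplication:
P^1 =
  X: [1/2, 1/3, 1/6]
  Y: [1/2, 1/3, 1/6]
  Z: [1/3, 1/2, 1/6]
P^2 =
  X: [17/36, 13/36, 1/6]
  Y: [17/36, 13/36, 1/6]
  Z: [17/36, 13/36, 1/6]
P^3 =
  X: [17/36, 13/36, 1/6]
  Y: [17/36, 13/36, 1/6]
  Z: [17/36, 13/36, 1/6]
P^4 =
  X: [17/36, 13/36, 1/6]
  Y: [17/36, 13/36, 1/6]
  Z: [17/36, 13/36, 1/6]

(P^4)[Y -> Y] = 13/36

Answer: 13/36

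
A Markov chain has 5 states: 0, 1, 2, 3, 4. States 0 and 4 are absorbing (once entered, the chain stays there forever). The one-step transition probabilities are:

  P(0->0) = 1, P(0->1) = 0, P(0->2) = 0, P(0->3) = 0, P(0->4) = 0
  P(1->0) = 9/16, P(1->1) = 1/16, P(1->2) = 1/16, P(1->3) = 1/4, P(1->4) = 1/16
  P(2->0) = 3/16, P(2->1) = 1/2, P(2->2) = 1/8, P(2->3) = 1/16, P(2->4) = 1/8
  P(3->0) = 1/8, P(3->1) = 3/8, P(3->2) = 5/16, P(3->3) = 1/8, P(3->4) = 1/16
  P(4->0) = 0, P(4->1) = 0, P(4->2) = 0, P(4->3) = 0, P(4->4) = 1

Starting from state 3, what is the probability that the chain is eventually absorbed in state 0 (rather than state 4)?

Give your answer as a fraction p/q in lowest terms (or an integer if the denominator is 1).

Let a_i = P(absorbed in 0 | start in state i).
Boundary conditions: a_0 = 1, a_4 = 0.
For each transient state i, a_i = sum_j P(i->j) * a_j:
  a_1 = 9/16*a_0 + 1/16*a_1 + 1/16*a_2 + 1/4*a_3 + 1/16*a_4
  a_2 = 3/16*a_0 + 1/2*a_1 + 1/8*a_2 + 1/16*a_3 + 1/8*a_4
  a_3 = 1/8*a_0 + 3/8*a_1 + 5/16*a_2 + 1/8*a_3 + 1/16*a_4

Substituting a_0 = 1 and a_4 = 0, rearrange to (I - Q) a = r where r[i] = P(i -> 0):
  [15/16, -1/16, -1/4] . (a_1, a_2, a_3) = 9/16
  [-1/2, 7/8, -1/16] . (a_1, a_2, a_3) = 3/16
  [-3/8, -5/16, 7/8] . (a_1, a_2, a_3) = 1/8

Solving yields:
  a_1 = 1935/2251
  a_2 = 1714/2251
  a_3 = 1763/2251

Starting state is 3, so the absorption probability is a_3 = 1763/2251.

Answer: 1763/2251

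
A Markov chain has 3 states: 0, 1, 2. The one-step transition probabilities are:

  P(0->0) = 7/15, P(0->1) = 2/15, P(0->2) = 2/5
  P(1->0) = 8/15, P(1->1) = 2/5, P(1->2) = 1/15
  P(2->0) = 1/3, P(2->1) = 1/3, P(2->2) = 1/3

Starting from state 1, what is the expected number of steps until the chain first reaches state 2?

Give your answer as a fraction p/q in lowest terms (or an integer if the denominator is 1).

Let h_i = expected steps to first reach 2 from state i.
Boundary: h_2 = 0.
First-step equations for the other states:
  h_0 = 1 + 7/15*h_0 + 2/15*h_1 + 2/5*h_2
  h_1 = 1 + 8/15*h_0 + 2/5*h_1 + 1/15*h_2

Substituting h_2 = 0 and rearranging gives the linear system (I - Q) h = 1:
  [8/15, -2/15] . (h_0, h_1) = 1
  [-8/15, 3/5] . (h_0, h_1) = 1

Solving yields:
  h_0 = 165/56
  h_1 = 30/7

Starting state is 1, so the expected hitting time is h_1 = 30/7.

Answer: 30/7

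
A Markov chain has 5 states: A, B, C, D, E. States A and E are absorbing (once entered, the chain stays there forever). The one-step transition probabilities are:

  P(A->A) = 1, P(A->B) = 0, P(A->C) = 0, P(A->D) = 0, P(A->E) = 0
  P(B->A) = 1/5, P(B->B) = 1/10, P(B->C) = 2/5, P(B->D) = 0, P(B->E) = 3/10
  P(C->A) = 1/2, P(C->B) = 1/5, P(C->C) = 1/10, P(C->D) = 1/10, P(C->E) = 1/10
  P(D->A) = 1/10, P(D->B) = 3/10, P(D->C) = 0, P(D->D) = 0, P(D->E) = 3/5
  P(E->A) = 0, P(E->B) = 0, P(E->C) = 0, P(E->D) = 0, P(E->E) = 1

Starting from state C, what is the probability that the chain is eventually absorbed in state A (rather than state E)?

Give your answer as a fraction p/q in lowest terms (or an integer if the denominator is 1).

Answer: 505/718

Derivation:
Let a_i = P(absorbed in A | start in state i).
Boundary conditions: a_A = 1, a_E = 0.
For each transient state i, a_i = sum_j P(i->j) * a_j:
  a_B = 1/5*a_A + 1/10*a_B + 2/5*a_C + 0*a_D + 3/10*a_E
  a_C = 1/2*a_A + 1/5*a_B + 1/10*a_C + 1/10*a_D + 1/10*a_E
  a_D = 1/10*a_A + 3/10*a_B + 0*a_C + 0*a_D + 3/5*a_E

Substituting a_A = 1 and a_E = 0, rearrange to (I - Q) a = r where r[i] = P(i -> A):
  [9/10, -2/5, 0] . (a_B, a_C, a_D) = 1/5
  [-1/5, 9/10, -1/10] . (a_B, a_C, a_D) = 1/2
  [-3/10, 0, 1] . (a_B, a_C, a_D) = 1/10

Solving yields:
  a_B = 192/359
  a_C = 505/718
  a_D = 187/718

Starting state is C, so the absorption probability is a_C = 505/718.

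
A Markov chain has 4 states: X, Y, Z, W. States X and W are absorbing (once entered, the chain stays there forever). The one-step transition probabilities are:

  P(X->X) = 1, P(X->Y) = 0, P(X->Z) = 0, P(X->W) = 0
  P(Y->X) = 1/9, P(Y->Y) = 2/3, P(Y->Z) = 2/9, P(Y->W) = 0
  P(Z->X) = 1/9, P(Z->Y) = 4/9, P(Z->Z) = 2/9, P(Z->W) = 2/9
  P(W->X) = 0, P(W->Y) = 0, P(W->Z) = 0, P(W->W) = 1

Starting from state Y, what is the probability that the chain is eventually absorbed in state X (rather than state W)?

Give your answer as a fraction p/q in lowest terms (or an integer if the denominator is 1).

Answer: 9/13

Derivation:
Let a_i = P(absorbed in X | start in state i).
Boundary conditions: a_X = 1, a_W = 0.
For each transient state i, a_i = sum_j P(i->j) * a_j:
  a_Y = 1/9*a_X + 2/3*a_Y + 2/9*a_Z + 0*a_W
  a_Z = 1/9*a_X + 4/9*a_Y + 2/9*a_Z + 2/9*a_W

Substituting a_X = 1 and a_W = 0, rearrange to (I - Q) a = r where r[i] = P(i -> X):
  [1/3, -2/9] . (a_Y, a_Z) = 1/9
  [-4/9, 7/9] . (a_Y, a_Z) = 1/9

Solving yields:
  a_Y = 9/13
  a_Z = 7/13

Starting state is Y, so the absorption probability is a_Y = 9/13.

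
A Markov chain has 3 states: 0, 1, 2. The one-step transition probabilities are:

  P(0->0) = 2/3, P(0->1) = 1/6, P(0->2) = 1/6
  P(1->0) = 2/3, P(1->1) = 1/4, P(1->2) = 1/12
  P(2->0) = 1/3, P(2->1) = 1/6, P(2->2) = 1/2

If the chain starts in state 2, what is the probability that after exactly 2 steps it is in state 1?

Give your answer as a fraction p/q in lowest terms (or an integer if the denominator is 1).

Answer: 13/72

Derivation:
Computing P^2 by repeated multiplication:
P^1 =
  0: [2/3, 1/6, 1/6]
  1: [2/3, 1/4, 1/12]
  2: [1/3, 1/6, 1/2]
P^2 =
  0: [11/18, 13/72, 5/24]
  1: [23/36, 3/16, 25/144]
  2: [1/2, 13/72, 23/72]

(P^2)[2 -> 1] = 13/72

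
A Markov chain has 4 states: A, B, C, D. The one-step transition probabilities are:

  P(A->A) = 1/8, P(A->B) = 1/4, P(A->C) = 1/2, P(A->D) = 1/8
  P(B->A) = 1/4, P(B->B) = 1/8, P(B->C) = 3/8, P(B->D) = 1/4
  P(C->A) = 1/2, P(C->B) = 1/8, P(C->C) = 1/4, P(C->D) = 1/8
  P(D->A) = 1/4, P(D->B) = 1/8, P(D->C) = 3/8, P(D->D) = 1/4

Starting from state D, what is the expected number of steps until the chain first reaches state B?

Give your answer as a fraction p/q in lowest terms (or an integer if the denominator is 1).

Let h_i = expected steps to first reach B from state i.
Boundary: h_B = 0.
First-step equations for the other states:
  h_A = 1 + 1/8*h_A + 1/4*h_B + 1/2*h_C + 1/8*h_D
  h_C = 1 + 1/2*h_A + 1/8*h_B + 1/4*h_C + 1/8*h_D
  h_D = 1 + 1/4*h_A + 1/8*h_B + 3/8*h_C + 1/4*h_D

Substituting h_B = 0 and rearranging gives the linear system (I - Q) h = 1:
  [7/8, -1/2, -1/8] . (h_A, h_C, h_D) = 1
  [-1/2, 3/4, -1/8] . (h_A, h_C, h_D) = 1
  [-1/4, -3/8, 3/4] . (h_A, h_C, h_D) = 1

Solving yields:
  h_A = 560/103
  h_C = 616/103
  h_D = 632/103

Starting state is D, so the expected hitting time is h_D = 632/103.

Answer: 632/103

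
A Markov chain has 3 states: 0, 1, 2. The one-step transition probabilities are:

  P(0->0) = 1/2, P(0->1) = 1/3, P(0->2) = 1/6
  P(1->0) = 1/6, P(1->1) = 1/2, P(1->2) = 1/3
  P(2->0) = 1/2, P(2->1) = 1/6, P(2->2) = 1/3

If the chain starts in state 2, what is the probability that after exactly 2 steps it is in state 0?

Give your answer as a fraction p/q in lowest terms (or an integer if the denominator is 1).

Answer: 4/9

Derivation:
Computing P^2 by repeated multiplication:
P^1 =
  0: [1/2, 1/3, 1/6]
  1: [1/6, 1/2, 1/3]
  2: [1/2, 1/6, 1/3]
P^2 =
  0: [7/18, 13/36, 1/4]
  1: [1/3, 13/36, 11/36]
  2: [4/9, 11/36, 1/4]

(P^2)[2 -> 0] = 4/9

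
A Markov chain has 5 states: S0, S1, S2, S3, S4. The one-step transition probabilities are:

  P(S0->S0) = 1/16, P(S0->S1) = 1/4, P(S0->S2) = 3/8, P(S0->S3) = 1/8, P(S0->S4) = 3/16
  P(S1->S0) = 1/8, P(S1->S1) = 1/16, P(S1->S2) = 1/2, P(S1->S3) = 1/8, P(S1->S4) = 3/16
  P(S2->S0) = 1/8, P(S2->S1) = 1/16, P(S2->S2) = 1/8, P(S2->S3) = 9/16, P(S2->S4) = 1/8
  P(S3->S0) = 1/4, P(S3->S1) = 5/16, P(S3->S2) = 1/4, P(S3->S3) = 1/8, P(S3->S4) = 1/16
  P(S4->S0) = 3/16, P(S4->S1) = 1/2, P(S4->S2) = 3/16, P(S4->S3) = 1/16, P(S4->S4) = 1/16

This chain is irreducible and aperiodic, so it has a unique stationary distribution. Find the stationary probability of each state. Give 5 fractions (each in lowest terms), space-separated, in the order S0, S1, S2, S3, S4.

The stationary distribution satisfies pi = pi * P, i.e.:
  pi_S0 = 1/16*pi_S0 + 1/8*pi_S1 + 1/8*pi_S2 + 1/4*pi_S3 + 3/16*pi_S4
  pi_S1 = 1/4*pi_S0 + 1/16*pi_S1 + 1/16*pi_S2 + 5/16*pi_S3 + 1/2*pi_S4
  pi_S2 = 3/8*pi_S0 + 1/2*pi_S1 + 1/8*pi_S2 + 1/4*pi_S3 + 3/16*pi_S4
  pi_S3 = 1/8*pi_S0 + 1/8*pi_S1 + 9/16*pi_S2 + 1/8*pi_S3 + 1/16*pi_S4
  pi_S4 = 3/16*pi_S0 + 3/16*pi_S1 + 1/8*pi_S2 + 1/16*pi_S3 + 1/16*pi_S4
with normalization: pi_S0 + pi_S1 + pi_S2 + pi_S3 + pi_S4 = 1.

Using the first 4 balance equations plus normalization, the linear system A*pi = b is:
  [-15/16, 1/8, 1/8, 1/4, 3/16] . pi = 0
  [1/4, -15/16, 1/16, 5/16, 1/2] . pi = 0
  [3/8, 1/2, -7/8, 1/4, 3/16] . pi = 0
  [1/8, 1/8, 9/16, -7/8, 1/16] . pi = 0
  [1, 1, 1, 1, 1] . pi = 1

Solving yields:
  pi_S0 = 1241/8107
  pi_S1 = 23319/113498
  pi_S2 = 1434/5159
  pi_S3 = 27105/113498
  pi_S4 = 7076/56749

Verification (pi * P):
  1241/8107*1/16 + 23319/113498*1/8 + 1434/5159*1/8 + 27105/113498*1/4 + 7076/56749*3/16 = 1241/8107 = pi_S0  (ok)
  1241/8107*1/4 + 23319/113498*1/16 + 1434/5159*1/16 + 27105/113498*5/16 + 7076/56749*1/2 = 23319/113498 = pi_S1  (ok)
  1241/8107*3/8 + 23319/113498*1/2 + 1434/5159*1/8 + 27105/113498*1/4 + 7076/56749*3/16 = 1434/5159 = pi_S2  (ok)
  1241/8107*1/8 + 23319/113498*1/8 + 1434/5159*9/16 + 27105/113498*1/8 + 7076/56749*1/16 = 27105/113498 = pi_S3  (ok)
  1241/8107*3/16 + 23319/113498*3/16 + 1434/5159*1/8 + 27105/113498*1/16 + 7076/56749*1/16 = 7076/56749 = pi_S4  (ok)

Answer: 1241/8107 23319/113498 1434/5159 27105/113498 7076/56749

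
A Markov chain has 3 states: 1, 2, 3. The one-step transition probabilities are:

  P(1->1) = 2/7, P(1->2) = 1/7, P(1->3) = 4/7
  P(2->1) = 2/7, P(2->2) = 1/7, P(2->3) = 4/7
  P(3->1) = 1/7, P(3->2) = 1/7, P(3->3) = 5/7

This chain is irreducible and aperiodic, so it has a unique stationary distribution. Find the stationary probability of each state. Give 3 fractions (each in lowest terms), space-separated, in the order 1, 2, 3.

Answer: 4/21 1/7 2/3

Derivation:
The stationary distribution satisfies pi = pi * P, i.e.:
  pi_1 = 2/7*pi_1 + 2/7*pi_2 + 1/7*pi_3
  pi_2 = 1/7*pi_1 + 1/7*pi_2 + 1/7*pi_3
  pi_3 = 4/7*pi_1 + 4/7*pi_2 + 5/7*pi_3
with normalization: pi_1 + pi_2 + pi_3 = 1.

Using the first 2 balance equations plus normalization, the linear system A*pi = b is:
  [-5/7, 2/7, 1/7] . pi = 0
  [1/7, -6/7, 1/7] . pi = 0
  [1, 1, 1] . pi = 1

Solving yields:
  pi_1 = 4/21
  pi_2 = 1/7
  pi_3 = 2/3

Verification (pi * P):
  4/21*2/7 + 1/7*2/7 + 2/3*1/7 = 4/21 = pi_1  (ok)
  4/21*1/7 + 1/7*1/7 + 2/3*1/7 = 1/7 = pi_2  (ok)
  4/21*4/7 + 1/7*4/7 + 2/3*5/7 = 2/3 = pi_3  (ok)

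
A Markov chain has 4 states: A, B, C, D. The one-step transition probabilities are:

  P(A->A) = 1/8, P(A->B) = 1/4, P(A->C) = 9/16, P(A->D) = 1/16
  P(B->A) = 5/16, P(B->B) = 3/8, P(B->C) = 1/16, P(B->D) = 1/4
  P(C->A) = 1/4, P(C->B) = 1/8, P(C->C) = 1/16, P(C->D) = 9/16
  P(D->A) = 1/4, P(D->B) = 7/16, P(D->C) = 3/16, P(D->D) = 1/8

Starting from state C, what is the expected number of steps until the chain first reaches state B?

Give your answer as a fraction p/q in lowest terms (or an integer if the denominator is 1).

Answer: 1104/277

Derivation:
Let h_i = expected steps to first reach B from state i.
Boundary: h_B = 0.
First-step equations for the other states:
  h_A = 1 + 1/8*h_A + 1/4*h_B + 9/16*h_C + 1/16*h_D
  h_C = 1 + 1/4*h_A + 1/8*h_B + 1/16*h_C + 9/16*h_D
  h_D = 1 + 1/4*h_A + 7/16*h_B + 3/16*h_C + 1/8*h_D

Substituting h_B = 0 and rearranging gives the linear system (I - Q) h = 1:
  [7/8, -9/16, -1/16] . (h_A, h_C, h_D) = 1
  [-1/4, 15/16, -9/16] . (h_A, h_C, h_D) = 1
  [-1/4, -3/16, 7/8] . (h_A, h_C, h_D) = 1

Solving yields:
  h_A = 1088/277
  h_C = 1104/277
  h_D = 864/277

Starting state is C, so the expected hitting time is h_C = 1104/277.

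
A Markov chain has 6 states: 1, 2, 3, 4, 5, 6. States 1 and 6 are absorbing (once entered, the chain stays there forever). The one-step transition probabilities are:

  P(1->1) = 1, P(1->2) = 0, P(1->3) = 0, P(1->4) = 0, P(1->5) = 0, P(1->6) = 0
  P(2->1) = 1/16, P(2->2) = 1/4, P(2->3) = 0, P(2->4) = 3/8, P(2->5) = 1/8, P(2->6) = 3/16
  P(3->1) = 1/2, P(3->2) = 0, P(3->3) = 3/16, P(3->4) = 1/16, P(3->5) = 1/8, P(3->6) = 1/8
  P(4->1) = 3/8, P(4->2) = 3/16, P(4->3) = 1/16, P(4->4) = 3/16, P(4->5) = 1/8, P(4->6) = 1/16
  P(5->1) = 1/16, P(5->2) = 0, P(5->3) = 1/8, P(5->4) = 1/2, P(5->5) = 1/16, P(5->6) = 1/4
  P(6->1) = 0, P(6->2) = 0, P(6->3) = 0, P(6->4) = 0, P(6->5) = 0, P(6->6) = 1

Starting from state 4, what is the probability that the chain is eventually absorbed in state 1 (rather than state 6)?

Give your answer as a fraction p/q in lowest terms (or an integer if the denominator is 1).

Let a_i = P(absorbed in 1 | start in state i).
Boundary conditions: a_1 = 1, a_6 = 0.
For each transient state i, a_i = sum_j P(i->j) * a_j:
  a_2 = 1/16*a_1 + 1/4*a_2 + 0*a_3 + 3/8*a_4 + 1/8*a_5 + 3/16*a_6
  a_3 = 1/2*a_1 + 0*a_2 + 3/16*a_3 + 1/16*a_4 + 1/8*a_5 + 1/8*a_6
  a_4 = 3/8*a_1 + 3/16*a_2 + 1/16*a_3 + 3/16*a_4 + 1/8*a_5 + 1/16*a_6
  a_5 = 1/16*a_1 + 0*a_2 + 1/8*a_3 + 1/2*a_4 + 1/16*a_5 + 1/4*a_6

Substituting a_1 = 1 and a_6 = 0, rearrange to (I - Q) a = r where r[i] = P(i -> 1):
  [3/4, 0, -3/8, -1/8] . (a_2, a_3, a_4, a_5) = 1/16
  [0, 13/16, -1/16, -1/8] . (a_2, a_3, a_4, a_5) = 1/2
  [-3/16, -1/16, 13/16, -1/8] . (a_2, a_3, a_4, a_5) = 3/8
  [0, -1/8, -1/2, 15/16] . (a_2, a_3, a_4, a_5) = 1/16

Solving yields:
  a_2 = 98/181
  a_3 = 1919/2534
  a_4 = 1851/2534
  a_5 = 706/1267

Starting state is 4, so the absorption probability is a_4 = 1851/2534.

Answer: 1851/2534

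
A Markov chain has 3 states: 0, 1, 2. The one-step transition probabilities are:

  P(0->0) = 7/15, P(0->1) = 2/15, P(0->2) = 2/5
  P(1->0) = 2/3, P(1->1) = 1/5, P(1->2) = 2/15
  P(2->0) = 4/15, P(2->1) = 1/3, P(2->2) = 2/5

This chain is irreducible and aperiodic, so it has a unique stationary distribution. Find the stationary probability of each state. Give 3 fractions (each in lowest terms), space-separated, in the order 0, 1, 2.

The stationary distribution satisfies pi = pi * P, i.e.:
  pi_0 = 7/15*pi_0 + 2/3*pi_1 + 4/15*pi_2
  pi_1 = 2/15*pi_0 + 1/5*pi_1 + 1/3*pi_2
  pi_2 = 2/5*pi_0 + 2/15*pi_1 + 2/5*pi_2
with normalization: pi_0 + pi_1 + pi_2 = 1.

Using the first 2 balance equations plus normalization, the linear system A*pi = b is:
  [-8/15, 2/3, 4/15] . pi = 0
  [2/15, -4/5, 1/3] . pi = 0
  [1, 1, 1] . pi = 1

Solving yields:
  pi_0 = 49/111
  pi_1 = 8/37
  pi_2 = 38/111

Verification (pi * P):
  49/111*7/15 + 8/37*2/3 + 38/111*4/15 = 49/111 = pi_0  (ok)
  49/111*2/15 + 8/37*1/5 + 38/111*1/3 = 8/37 = pi_1  (ok)
  49/111*2/5 + 8/37*2/15 + 38/111*2/5 = 38/111 = pi_2  (ok)

Answer: 49/111 8/37 38/111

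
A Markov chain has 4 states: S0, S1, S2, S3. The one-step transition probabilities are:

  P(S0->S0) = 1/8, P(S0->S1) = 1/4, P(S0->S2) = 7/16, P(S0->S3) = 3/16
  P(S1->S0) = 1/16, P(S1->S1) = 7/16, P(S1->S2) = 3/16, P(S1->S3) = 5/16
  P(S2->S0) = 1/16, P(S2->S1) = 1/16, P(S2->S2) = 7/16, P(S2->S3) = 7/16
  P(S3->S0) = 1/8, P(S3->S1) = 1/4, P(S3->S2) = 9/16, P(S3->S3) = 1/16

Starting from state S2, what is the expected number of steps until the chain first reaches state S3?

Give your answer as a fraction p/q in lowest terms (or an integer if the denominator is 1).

Answer: 1200/487

Derivation:
Let h_i = expected steps to first reach S3 from state i.
Boundary: h_S3 = 0.
First-step equations for the other states:
  h_S0 = 1 + 1/8*h_S0 + 1/4*h_S1 + 7/16*h_S2 + 3/16*h_S3
  h_S1 = 1 + 1/16*h_S0 + 7/16*h_S1 + 3/16*h_S2 + 5/16*h_S3
  h_S2 = 1 + 1/16*h_S0 + 1/16*h_S1 + 7/16*h_S2 + 7/16*h_S3

Substituting h_S3 = 0 and rearranging gives the linear system (I - Q) h = 1:
  [7/8, -1/4, -7/16] . (h_S0, h_S1, h_S2) = 1
  [-1/16, 9/16, -3/16] . (h_S0, h_S1, h_S2) = 1
  [-1/16, -1/16, 9/16] . (h_S0, h_S1, h_S2) = 1

Solving yields:
  h_S0 = 1568/487
  h_S1 = 1440/487
  h_S2 = 1200/487

Starting state is S2, so the expected hitting time is h_S2 = 1200/487.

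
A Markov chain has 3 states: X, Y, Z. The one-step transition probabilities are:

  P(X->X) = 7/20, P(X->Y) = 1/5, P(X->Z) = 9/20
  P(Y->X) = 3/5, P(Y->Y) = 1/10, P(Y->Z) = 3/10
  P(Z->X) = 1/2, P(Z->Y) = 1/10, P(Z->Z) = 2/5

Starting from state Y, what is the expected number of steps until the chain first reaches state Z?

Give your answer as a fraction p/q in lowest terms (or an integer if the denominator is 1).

Let h_i = expected steps to first reach Z from state i.
Boundary: h_Z = 0.
First-step equations for the other states:
  h_X = 1 + 7/20*h_X + 1/5*h_Y + 9/20*h_Z
  h_Y = 1 + 3/5*h_X + 1/10*h_Y + 3/10*h_Z

Substituting h_Z = 0 and rearranging gives the linear system (I - Q) h = 1:
  [13/20, -1/5] . (h_X, h_Y) = 1
  [-3/5, 9/10] . (h_X, h_Y) = 1

Solving yields:
  h_X = 220/93
  h_Y = 250/93

Starting state is Y, so the expected hitting time is h_Y = 250/93.

Answer: 250/93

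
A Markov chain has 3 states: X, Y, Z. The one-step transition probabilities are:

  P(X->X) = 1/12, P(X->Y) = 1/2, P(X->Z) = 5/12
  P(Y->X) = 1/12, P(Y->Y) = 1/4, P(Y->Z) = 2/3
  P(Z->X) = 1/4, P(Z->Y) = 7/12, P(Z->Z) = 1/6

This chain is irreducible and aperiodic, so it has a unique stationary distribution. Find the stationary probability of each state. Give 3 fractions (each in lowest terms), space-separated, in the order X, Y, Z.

Answer: 17/111 95/222 31/74

Derivation:
The stationary distribution satisfies pi = pi * P, i.e.:
  pi_X = 1/12*pi_X + 1/12*pi_Y + 1/4*pi_Z
  pi_Y = 1/2*pi_X + 1/4*pi_Y + 7/12*pi_Z
  pi_Z = 5/12*pi_X + 2/3*pi_Y + 1/6*pi_Z
with normalization: pi_X + pi_Y + pi_Z = 1.

Using the first 2 balance equations plus normalization, the linear system A*pi = b is:
  [-11/12, 1/12, 1/4] . pi = 0
  [1/2, -3/4, 7/12] . pi = 0
  [1, 1, 1] . pi = 1

Solving yields:
  pi_X = 17/111
  pi_Y = 95/222
  pi_Z = 31/74

Verification (pi * P):
  17/111*1/12 + 95/222*1/12 + 31/74*1/4 = 17/111 = pi_X  (ok)
  17/111*1/2 + 95/222*1/4 + 31/74*7/12 = 95/222 = pi_Y  (ok)
  17/111*5/12 + 95/222*2/3 + 31/74*1/6 = 31/74 = pi_Z  (ok)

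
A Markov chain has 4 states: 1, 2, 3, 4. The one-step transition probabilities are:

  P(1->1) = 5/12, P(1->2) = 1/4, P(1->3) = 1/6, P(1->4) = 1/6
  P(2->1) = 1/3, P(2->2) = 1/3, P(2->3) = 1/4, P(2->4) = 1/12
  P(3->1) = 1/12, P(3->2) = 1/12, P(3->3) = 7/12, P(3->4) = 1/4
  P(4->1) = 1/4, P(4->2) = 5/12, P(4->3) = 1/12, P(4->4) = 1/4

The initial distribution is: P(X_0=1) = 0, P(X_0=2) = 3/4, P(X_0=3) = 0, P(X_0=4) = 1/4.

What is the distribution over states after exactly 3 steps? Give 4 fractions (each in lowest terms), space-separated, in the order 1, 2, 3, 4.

Answer: 1909/6912 1757/6912 665/2304 139/768

Derivation:
Propagating the distribution step by step (d_{t+1} = d_t * P):
d_0 = (1=0, 2=3/4, 3=0, 4=1/4)
  d_1[1] = 0*5/12 + 3/4*1/3 + 0*1/12 + 1/4*1/4 = 5/16
  d_1[2] = 0*1/4 + 3/4*1/3 + 0*1/12 + 1/4*5/12 = 17/48
  d_1[3] = 0*1/6 + 3/4*1/4 + 0*7/12 + 1/4*1/12 = 5/24
  d_1[4] = 0*1/6 + 3/4*1/12 + 0*1/4 + 1/4*1/4 = 1/8
d_1 = (1=5/16, 2=17/48, 3=5/24, 4=1/8)
  d_2[1] = 5/16*5/12 + 17/48*1/3 + 5/24*1/12 + 1/8*1/4 = 19/64
  d_2[2] = 5/16*1/4 + 17/48*1/3 + 5/24*1/12 + 1/8*5/12 = 17/64
  d_2[3] = 5/16*1/6 + 17/48*1/4 + 5/24*7/12 + 1/8*1/12 = 157/576
  d_2[4] = 5/16*1/6 + 17/48*1/12 + 5/24*1/4 + 1/8*1/4 = 95/576
d_2 = (1=19/64, 2=17/64, 3=157/576, 4=95/576)
  d_3[1] = 19/64*5/12 + 17/64*1/3 + 157/576*1/12 + 95/576*1/4 = 1909/6912
  d_3[2] = 19/64*1/4 + 17/64*1/3 + 157/576*1/12 + 95/576*5/12 = 1757/6912
  d_3[3] = 19/64*1/6 + 17/64*1/4 + 157/576*7/12 + 95/576*1/12 = 665/2304
  d_3[4] = 19/64*1/6 + 17/64*1/12 + 157/576*1/4 + 95/576*1/4 = 139/768
d_3 = (1=1909/6912, 2=1757/6912, 3=665/2304, 4=139/768)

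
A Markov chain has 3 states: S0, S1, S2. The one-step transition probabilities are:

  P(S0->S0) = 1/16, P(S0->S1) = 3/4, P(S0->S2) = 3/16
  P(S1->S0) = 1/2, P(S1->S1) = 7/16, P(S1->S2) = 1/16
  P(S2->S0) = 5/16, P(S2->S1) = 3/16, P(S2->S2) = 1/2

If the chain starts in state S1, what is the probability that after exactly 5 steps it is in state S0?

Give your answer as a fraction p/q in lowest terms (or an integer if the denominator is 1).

Computing P^5 by repeated multiplication:
P^1 =
  S0: [1/16, 3/4, 3/16]
  S1: [1/2, 7/16, 1/16]
  S2: [5/16, 3/16, 1/2]
P^2 =
  S0: [7/16, 105/256, 39/256]
  S1: [69/256, 37/64, 39/256]
  S2: [69/256, 105/256, 41/128]
P^3 =
  S0: [1147/4096, 549/1024, 753/4096]
  S1: [181/512, 1981/4096, 667/4096]
  S2: [1319/4096, 1809/4096, 121/512]
P^4 =
  S0: [1405/4096, 31395/65536, 11661/65536]
  S1: [20631/65536, 8311/16384, 11661/65536]
  S2: [20631/65536, 31395/65536, 6755/32768]
P^5 =
  S0: [331945/1048576, 131127/262144, 192123/1048576]
  S1: [43111/131072, 515263/1048576, 188425/1048576]
  S2: [339341/1048576, 507867/1048576, 25171/131072]

(P^5)[S1 -> S0] = 43111/131072

Answer: 43111/131072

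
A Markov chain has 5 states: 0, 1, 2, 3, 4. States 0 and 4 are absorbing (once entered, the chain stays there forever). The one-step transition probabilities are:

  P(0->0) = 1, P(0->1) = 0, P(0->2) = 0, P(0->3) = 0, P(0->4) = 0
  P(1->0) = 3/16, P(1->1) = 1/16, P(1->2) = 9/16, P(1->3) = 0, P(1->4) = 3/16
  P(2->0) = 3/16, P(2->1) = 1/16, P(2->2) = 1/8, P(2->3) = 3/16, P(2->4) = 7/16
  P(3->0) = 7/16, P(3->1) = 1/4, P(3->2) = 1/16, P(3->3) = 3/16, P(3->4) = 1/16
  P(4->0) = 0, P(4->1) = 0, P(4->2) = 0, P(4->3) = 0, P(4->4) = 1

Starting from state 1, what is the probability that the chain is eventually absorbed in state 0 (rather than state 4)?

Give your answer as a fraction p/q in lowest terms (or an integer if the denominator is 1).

Let a_i = P(absorbed in 0 | start in state i).
Boundary conditions: a_0 = 1, a_4 = 0.
For each transient state i, a_i = sum_j P(i->j) * a_j:
  a_1 = 3/16*a_0 + 1/16*a_1 + 9/16*a_2 + 0*a_3 + 3/16*a_4
  a_2 = 3/16*a_0 + 1/16*a_1 + 1/8*a_2 + 3/16*a_3 + 7/16*a_4
  a_3 = 7/16*a_0 + 1/4*a_1 + 1/16*a_2 + 3/16*a_3 + 1/16*a_4

Substituting a_0 = 1 and a_4 = 0, rearrange to (I - Q) a = r where r[i] = P(i -> 0):
  [15/16, -9/16, 0] . (a_1, a_2, a_3) = 3/16
  [-1/16, 7/8, -3/16] . (a_1, a_2, a_3) = 3/16
  [-1/4, -1/16, 13/16] . (a_1, a_2, a_3) = 7/16

Solving yields:
  a_1 = 359/820
  a_2 = 65/164
  a_3 = 577/820

Starting state is 1, so the absorption probability is a_1 = 359/820.

Answer: 359/820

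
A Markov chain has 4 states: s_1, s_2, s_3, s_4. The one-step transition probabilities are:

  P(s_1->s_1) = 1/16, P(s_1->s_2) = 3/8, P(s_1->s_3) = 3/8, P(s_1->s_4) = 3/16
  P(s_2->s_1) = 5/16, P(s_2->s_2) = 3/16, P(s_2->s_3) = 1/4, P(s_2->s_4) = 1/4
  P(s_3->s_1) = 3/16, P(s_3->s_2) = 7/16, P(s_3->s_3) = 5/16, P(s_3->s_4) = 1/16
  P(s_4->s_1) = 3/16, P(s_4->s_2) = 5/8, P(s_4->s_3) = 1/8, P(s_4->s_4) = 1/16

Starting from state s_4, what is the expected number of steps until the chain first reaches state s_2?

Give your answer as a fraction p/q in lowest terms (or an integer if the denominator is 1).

Answer: 156/85

Derivation:
Let h_i = expected steps to first reach s_2 from state i.
Boundary: h_s_2 = 0.
First-step equations for the other states:
  h_s_1 = 1 + 1/16*h_s_1 + 3/8*h_s_2 + 3/8*h_s_3 + 3/16*h_s_4
  h_s_3 = 1 + 3/16*h_s_1 + 7/16*h_s_2 + 5/16*h_s_3 + 1/16*h_s_4
  h_s_4 = 1 + 3/16*h_s_1 + 5/8*h_s_2 + 1/8*h_s_3 + 1/16*h_s_4

Substituting h_s_2 = 0 and rearranging gives the linear system (I - Q) h = 1:
  [15/16, -3/8, -3/16] . (h_s_1, h_s_3, h_s_4) = 1
  [-3/16, 11/16, -1/16] . (h_s_1, h_s_3, h_s_4) = 1
  [-3/16, -1/8, 15/16] . (h_s_1, h_s_3, h_s_4) = 1

Solving yields:
  h_s_1 = 596/255
  h_s_3 = 192/85
  h_s_4 = 156/85

Starting state is s_4, so the expected hitting time is h_s_4 = 156/85.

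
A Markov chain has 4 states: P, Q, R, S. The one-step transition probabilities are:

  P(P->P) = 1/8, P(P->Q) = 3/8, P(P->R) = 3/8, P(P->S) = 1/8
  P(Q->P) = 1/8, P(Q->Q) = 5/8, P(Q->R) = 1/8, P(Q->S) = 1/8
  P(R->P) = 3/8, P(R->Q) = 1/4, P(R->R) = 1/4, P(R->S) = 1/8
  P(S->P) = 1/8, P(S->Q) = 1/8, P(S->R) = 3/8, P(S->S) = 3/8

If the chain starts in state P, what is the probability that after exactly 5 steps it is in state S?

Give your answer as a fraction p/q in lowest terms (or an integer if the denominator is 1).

Answer: 341/2048

Derivation:
Computing P^5 by repeated multiplication:
P^1 =
  P: [1/8, 3/8, 3/8, 1/8]
  Q: [1/8, 5/8, 1/8, 1/8]
  R: [3/8, 1/4, 1/4, 1/8]
  S: [1/8, 1/8, 3/8, 3/8]
P^2 =
  P: [7/32, 25/64, 15/64, 5/32]
  Q: [5/32, 31/64, 13/64, 5/32]
  R: [3/16, 3/8, 9/32, 5/32]
  S: [7/32, 17/64, 19/64, 7/32]
P^3 =
  P: [47/256, 207/512, 127/512, 21/128]
  Q: [45/256, 221/512, 117/512, 21/128]
  R: [25/128, 101/256, 63/256, 21/128]
  S: [51/256, 179/512, 139/512, 23/128]
P^4 =
  P: [383/2048, 1655/4096, 995/4096, 85/512]
  Q: [373/2048, 1693/4096, 977/4096, 85/512]
  R: [191/1024, 823/2048, 503/2048, 85/512]
  S: [395/2048, 1571/4096, 1039/4096, 87/512]
P^5 =
  P: [3043/16384, 13243/32768, 7983/32768, 341/2048]
  Q: [3025/16384, 13337/32768, 7925/32768, 341/2048]
  R: [1527/8192, 6607/16384, 3995/16384, 341/2048]
  S: [3087/16384, 12999/32768, 8107/32768, 343/2048]

(P^5)[P -> S] = 341/2048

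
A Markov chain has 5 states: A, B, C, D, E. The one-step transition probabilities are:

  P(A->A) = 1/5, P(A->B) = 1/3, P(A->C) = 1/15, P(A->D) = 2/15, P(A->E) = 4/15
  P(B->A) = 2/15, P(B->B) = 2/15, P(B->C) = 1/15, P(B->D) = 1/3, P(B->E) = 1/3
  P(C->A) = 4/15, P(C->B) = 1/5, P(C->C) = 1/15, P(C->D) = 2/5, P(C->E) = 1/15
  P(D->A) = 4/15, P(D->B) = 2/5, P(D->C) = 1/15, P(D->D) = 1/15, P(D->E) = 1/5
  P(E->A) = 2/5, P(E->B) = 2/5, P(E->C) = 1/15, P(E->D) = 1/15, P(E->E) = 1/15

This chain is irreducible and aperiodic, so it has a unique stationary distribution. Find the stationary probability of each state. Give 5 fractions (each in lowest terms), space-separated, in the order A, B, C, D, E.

The stationary distribution satisfies pi = pi * P, i.e.:
  pi_A = 1/5*pi_A + 2/15*pi_B + 4/15*pi_C + 4/15*pi_D + 2/5*pi_E
  pi_B = 1/3*pi_A + 2/15*pi_B + 1/5*pi_C + 2/5*pi_D + 2/5*pi_E
  pi_C = 1/15*pi_A + 1/15*pi_B + 1/15*pi_C + 1/15*pi_D + 1/15*pi_E
  pi_D = 2/15*pi_A + 1/3*pi_B + 2/5*pi_C + 1/15*pi_D + 1/15*pi_E
  pi_E = 4/15*pi_A + 1/3*pi_B + 1/15*pi_C + 1/5*pi_D + 1/15*pi_E
with normalization: pi_A + pi_B + pi_C + pi_D + pi_E = 1.

Using the first 4 balance equations plus normalization, the linear system A*pi = b is:
  [-4/5, 2/15, 4/15, 4/15, 2/5] . pi = 0
  [1/3, -13/15, 1/5, 2/5, 2/5] . pi = 0
  [1/15, 1/15, -14/15, 1/15, 1/15] . pi = 0
  [2/15, 1/3, 2/5, -14/15, 1/15] . pi = 0
  [1, 1, 1, 1, 1] . pi = 1

Solving yields:
  pi_A = 4601/19125
  pi_B = 5596/19125
  pi_C = 1/15
  pi_D = 3499/19125
  pi_E = 4154/19125

Verification (pi * P):
  4601/19125*1/5 + 5596/19125*2/15 + 1/15*4/15 + 3499/19125*4/15 + 4154/19125*2/5 = 4601/19125 = pi_A  (ok)
  4601/19125*1/3 + 5596/19125*2/15 + 1/15*1/5 + 3499/19125*2/5 + 4154/19125*2/5 = 5596/19125 = pi_B  (ok)
  4601/19125*1/15 + 5596/19125*1/15 + 1/15*1/15 + 3499/19125*1/15 + 4154/19125*1/15 = 1/15 = pi_C  (ok)
  4601/19125*2/15 + 5596/19125*1/3 + 1/15*2/5 + 3499/19125*1/15 + 4154/19125*1/15 = 3499/19125 = pi_D  (ok)
  4601/19125*4/15 + 5596/19125*1/3 + 1/15*1/15 + 3499/19125*1/5 + 4154/19125*1/15 = 4154/19125 = pi_E  (ok)

Answer: 4601/19125 5596/19125 1/15 3499/19125 4154/19125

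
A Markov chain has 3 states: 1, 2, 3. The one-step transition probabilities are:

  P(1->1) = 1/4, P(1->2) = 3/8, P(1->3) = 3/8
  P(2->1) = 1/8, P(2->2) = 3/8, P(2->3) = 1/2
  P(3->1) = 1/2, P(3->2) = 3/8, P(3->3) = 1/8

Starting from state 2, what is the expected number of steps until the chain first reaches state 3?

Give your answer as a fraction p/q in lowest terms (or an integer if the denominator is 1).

Let h_i = expected steps to first reach 3 from state i.
Boundary: h_3 = 0.
First-step equations for the other states:
  h_1 = 1 + 1/4*h_1 + 3/8*h_2 + 3/8*h_3
  h_2 = 1 + 1/8*h_1 + 3/8*h_2 + 1/2*h_3

Substituting h_3 = 0 and rearranging gives the linear system (I - Q) h = 1:
  [3/4, -3/8] . (h_1, h_2) = 1
  [-1/8, 5/8] . (h_1, h_2) = 1

Solving yields:
  h_1 = 64/27
  h_2 = 56/27

Starting state is 2, so the expected hitting time is h_2 = 56/27.

Answer: 56/27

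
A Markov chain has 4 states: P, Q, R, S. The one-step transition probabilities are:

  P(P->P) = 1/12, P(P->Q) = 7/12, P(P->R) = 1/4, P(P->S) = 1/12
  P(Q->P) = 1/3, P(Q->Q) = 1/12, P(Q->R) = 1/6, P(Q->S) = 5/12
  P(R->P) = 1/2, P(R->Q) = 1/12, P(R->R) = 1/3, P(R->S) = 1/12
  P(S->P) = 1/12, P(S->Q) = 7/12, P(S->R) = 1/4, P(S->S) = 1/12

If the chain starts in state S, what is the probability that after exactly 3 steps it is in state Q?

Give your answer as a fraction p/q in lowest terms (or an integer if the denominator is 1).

Answer: 7/18

Derivation:
Computing P^3 by repeated multiplication:
P^1 =
  P: [1/12, 7/12, 1/4, 1/12]
  Q: [1/3, 1/12, 1/6, 5/12]
  R: [1/2, 1/12, 1/3, 1/12]
  S: [1/12, 7/12, 1/4, 1/12]
P^2 =
  P: [1/3, 1/6, 2/9, 5/18]
  Q: [25/144, 11/24, 37/144, 1/9]
  R: [35/144, 3/8, 13/48, 1/9]
  S: [1/3, 1/6, 2/9, 5/18]
P^3 =
  P: [47/216, 7/18, 55/216, 5/36]
  Q: [527/1728, 65/288, 403/1728, 17/72]
  R: [167/576, 25/96, 139/576, 5/24]
  S: [47/216, 7/18, 55/216, 5/36]

(P^3)[S -> Q] = 7/18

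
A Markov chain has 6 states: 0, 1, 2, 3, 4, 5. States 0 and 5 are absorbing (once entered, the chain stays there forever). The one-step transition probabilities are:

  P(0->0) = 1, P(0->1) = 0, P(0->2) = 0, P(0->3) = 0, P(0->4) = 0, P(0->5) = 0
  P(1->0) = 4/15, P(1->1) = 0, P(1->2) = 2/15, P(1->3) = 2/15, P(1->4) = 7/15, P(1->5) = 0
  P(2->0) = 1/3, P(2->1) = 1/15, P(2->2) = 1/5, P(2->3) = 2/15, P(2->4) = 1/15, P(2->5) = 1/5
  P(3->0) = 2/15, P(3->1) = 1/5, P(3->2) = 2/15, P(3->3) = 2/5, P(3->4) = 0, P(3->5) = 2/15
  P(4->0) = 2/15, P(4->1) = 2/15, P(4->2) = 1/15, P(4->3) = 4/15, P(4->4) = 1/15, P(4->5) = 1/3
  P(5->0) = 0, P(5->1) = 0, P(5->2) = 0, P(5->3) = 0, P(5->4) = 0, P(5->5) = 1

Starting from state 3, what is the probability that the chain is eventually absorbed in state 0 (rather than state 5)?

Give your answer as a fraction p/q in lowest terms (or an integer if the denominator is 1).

Answer: 9817/17414

Derivation:
Let a_i = P(absorbed in 0 | start in state i).
Boundary conditions: a_0 = 1, a_5 = 0.
For each transient state i, a_i = sum_j P(i->j) * a_j:
  a_1 = 4/15*a_0 + 0*a_1 + 2/15*a_2 + 2/15*a_3 + 7/15*a_4 + 0*a_5
  a_2 = 1/3*a_0 + 1/15*a_1 + 1/5*a_2 + 2/15*a_3 + 1/15*a_4 + 1/5*a_5
  a_3 = 2/15*a_0 + 1/5*a_1 + 2/15*a_2 + 2/5*a_3 + 0*a_4 + 2/15*a_5
  a_4 = 2/15*a_0 + 2/15*a_1 + 1/15*a_2 + 4/15*a_3 + 1/15*a_4 + 1/3*a_5

Substituting a_0 = 1 and a_5 = 0, rearrange to (I - Q) a = r where r[i] = P(i -> 0):
  [1, -2/15, -2/15, -7/15] . (a_1, a_2, a_3, a_4) = 4/15
  [-1/15, 4/5, -2/15, -1/15] . (a_1, a_2, a_3, a_4) = 1/3
  [-1/5, -2/15, 3/5, 0] . (a_1, a_2, a_3, a_4) = 2/15
  [-2/15, -1/15, -4/15, 14/15] . (a_1, a_2, a_3, a_4) = 2/15

Solving yields:
  a_1 = 10887/17414
  a_2 = 5216/8707
  a_3 = 9817/17414
  a_4 = 7593/17414

Starting state is 3, so the absorption probability is a_3 = 9817/17414.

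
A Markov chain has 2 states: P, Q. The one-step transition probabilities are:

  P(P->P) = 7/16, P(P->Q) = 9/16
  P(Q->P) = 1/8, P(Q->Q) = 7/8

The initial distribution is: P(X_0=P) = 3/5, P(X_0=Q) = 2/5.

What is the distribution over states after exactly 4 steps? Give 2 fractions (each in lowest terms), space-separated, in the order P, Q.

Propagating the distribution step by step (d_{t+1} = d_t * P):
d_0 = (P=3/5, Q=2/5)
  d_1[P] = 3/5*7/16 + 2/5*1/8 = 5/16
  d_1[Q] = 3/5*9/16 + 2/5*7/8 = 11/16
d_1 = (P=5/16, Q=11/16)
  d_2[P] = 5/16*7/16 + 11/16*1/8 = 57/256
  d_2[Q] = 5/16*9/16 + 11/16*7/8 = 199/256
d_2 = (P=57/256, Q=199/256)
  d_3[P] = 57/256*7/16 + 199/256*1/8 = 797/4096
  d_3[Q] = 57/256*9/16 + 199/256*7/8 = 3299/4096
d_3 = (P=797/4096, Q=3299/4096)
  d_4[P] = 797/4096*7/16 + 3299/4096*1/8 = 12177/65536
  d_4[Q] = 797/4096*9/16 + 3299/4096*7/8 = 53359/65536
d_4 = (P=12177/65536, Q=53359/65536)

Answer: 12177/65536 53359/65536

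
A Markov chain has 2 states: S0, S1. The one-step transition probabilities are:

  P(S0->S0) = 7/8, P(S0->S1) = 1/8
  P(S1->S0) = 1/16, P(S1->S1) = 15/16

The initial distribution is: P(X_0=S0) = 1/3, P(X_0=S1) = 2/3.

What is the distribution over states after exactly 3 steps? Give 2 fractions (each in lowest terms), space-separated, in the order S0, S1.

Propagating the distribution step by step (d_{t+1} = d_t * P):
d_0 = (S0=1/3, S1=2/3)
  d_1[S0] = 1/3*7/8 + 2/3*1/16 = 1/3
  d_1[S1] = 1/3*1/8 + 2/3*15/16 = 2/3
d_1 = (S0=1/3, S1=2/3)
  d_2[S0] = 1/3*7/8 + 2/3*1/16 = 1/3
  d_2[S1] = 1/3*1/8 + 2/3*15/16 = 2/3
d_2 = (S0=1/3, S1=2/3)
  d_3[S0] = 1/3*7/8 + 2/3*1/16 = 1/3
  d_3[S1] = 1/3*1/8 + 2/3*15/16 = 2/3
d_3 = (S0=1/3, S1=2/3)

Answer: 1/3 2/3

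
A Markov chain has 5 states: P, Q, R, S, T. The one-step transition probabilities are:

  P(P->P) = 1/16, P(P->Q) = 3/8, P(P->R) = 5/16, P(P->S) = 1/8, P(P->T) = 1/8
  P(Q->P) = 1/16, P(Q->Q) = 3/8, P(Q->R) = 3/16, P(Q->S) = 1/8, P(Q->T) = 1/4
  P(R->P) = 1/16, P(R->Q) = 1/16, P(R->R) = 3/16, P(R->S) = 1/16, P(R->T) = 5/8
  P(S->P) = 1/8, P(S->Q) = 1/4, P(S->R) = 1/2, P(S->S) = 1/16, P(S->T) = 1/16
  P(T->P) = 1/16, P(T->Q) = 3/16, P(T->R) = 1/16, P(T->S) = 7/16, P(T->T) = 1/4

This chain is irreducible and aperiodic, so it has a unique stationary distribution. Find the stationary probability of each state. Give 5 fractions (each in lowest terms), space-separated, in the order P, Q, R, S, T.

Answer: 2819/37924 8671/37924 8343/37924 1795/9481 10911/37924

Derivation:
The stationary distribution satisfies pi = pi * P, i.e.:
  pi_P = 1/16*pi_P + 1/16*pi_Q + 1/16*pi_R + 1/8*pi_S + 1/16*pi_T
  pi_Q = 3/8*pi_P + 3/8*pi_Q + 1/16*pi_R + 1/4*pi_S + 3/16*pi_T
  pi_R = 5/16*pi_P + 3/16*pi_Q + 3/16*pi_R + 1/2*pi_S + 1/16*pi_T
  pi_S = 1/8*pi_P + 1/8*pi_Q + 1/16*pi_R + 1/16*pi_S + 7/16*pi_T
  pi_T = 1/8*pi_P + 1/4*pi_Q + 5/8*pi_R + 1/16*pi_S + 1/4*pi_T
with normalization: pi_P + pi_Q + pi_R + pi_S + pi_T = 1.

Using the first 4 balance equations plus normalization, the linear system A*pi = b is:
  [-15/16, 1/16, 1/16, 1/8, 1/16] . pi = 0
  [3/8, -5/8, 1/16, 1/4, 3/16] . pi = 0
  [5/16, 3/16, -13/16, 1/2, 1/16] . pi = 0
  [1/8, 1/8, 1/16, -15/16, 7/16] . pi = 0
  [1, 1, 1, 1, 1] . pi = 1

Solving yields:
  pi_P = 2819/37924
  pi_Q = 8671/37924
  pi_R = 8343/37924
  pi_S = 1795/9481
  pi_T = 10911/37924

Verification (pi * P):
  2819/37924*1/16 + 8671/37924*1/16 + 8343/37924*1/16 + 1795/9481*1/8 + 10911/37924*1/16 = 2819/37924 = pi_P  (ok)
  2819/37924*3/8 + 8671/37924*3/8 + 8343/37924*1/16 + 1795/9481*1/4 + 10911/37924*3/16 = 8671/37924 = pi_Q  (ok)
  2819/37924*5/16 + 8671/37924*3/16 + 8343/37924*3/16 + 1795/9481*1/2 + 10911/37924*1/16 = 8343/37924 = pi_R  (ok)
  2819/37924*1/8 + 8671/37924*1/8 + 8343/37924*1/16 + 1795/9481*1/16 + 10911/37924*7/16 = 1795/9481 = pi_S  (ok)
  2819/37924*1/8 + 8671/37924*1/4 + 8343/37924*5/8 + 1795/9481*1/16 + 10911/37924*1/4 = 10911/37924 = pi_T  (ok)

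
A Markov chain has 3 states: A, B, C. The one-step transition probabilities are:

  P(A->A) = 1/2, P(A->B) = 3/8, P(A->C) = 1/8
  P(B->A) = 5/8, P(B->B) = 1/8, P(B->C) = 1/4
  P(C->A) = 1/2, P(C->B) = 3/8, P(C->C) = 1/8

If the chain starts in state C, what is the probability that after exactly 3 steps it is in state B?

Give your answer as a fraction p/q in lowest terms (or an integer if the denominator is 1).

Computing P^3 by repeated multiplication:
P^1 =
  A: [1/2, 3/8, 1/8]
  B: [5/8, 1/8, 1/4]
  C: [1/2, 3/8, 1/8]
P^2 =
  A: [35/64, 9/32, 11/64]
  B: [33/64, 11/32, 9/64]
  C: [35/64, 9/32, 11/64]
P^3 =
  A: [137/256, 39/128, 41/256]
  B: [139/256, 37/128, 43/256]
  C: [137/256, 39/128, 41/256]

(P^3)[C -> B] = 39/128

Answer: 39/128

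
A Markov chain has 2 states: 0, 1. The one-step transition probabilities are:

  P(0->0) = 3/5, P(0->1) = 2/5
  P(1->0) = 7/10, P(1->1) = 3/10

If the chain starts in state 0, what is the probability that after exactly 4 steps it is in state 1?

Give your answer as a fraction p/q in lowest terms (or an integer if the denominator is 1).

Answer: 909/2500

Derivation:
Computing P^4 by repeated multiplication:
P^1 =
  0: [3/5, 2/5]
  1: [7/10, 3/10]
P^2 =
  0: [16/25, 9/25]
  1: [63/100, 37/100]
P^3 =
  0: [159/250, 91/250]
  1: [637/1000, 363/1000]
P^4 =
  0: [1591/2500, 909/2500]
  1: [6363/10000, 3637/10000]

(P^4)[0 -> 1] = 909/2500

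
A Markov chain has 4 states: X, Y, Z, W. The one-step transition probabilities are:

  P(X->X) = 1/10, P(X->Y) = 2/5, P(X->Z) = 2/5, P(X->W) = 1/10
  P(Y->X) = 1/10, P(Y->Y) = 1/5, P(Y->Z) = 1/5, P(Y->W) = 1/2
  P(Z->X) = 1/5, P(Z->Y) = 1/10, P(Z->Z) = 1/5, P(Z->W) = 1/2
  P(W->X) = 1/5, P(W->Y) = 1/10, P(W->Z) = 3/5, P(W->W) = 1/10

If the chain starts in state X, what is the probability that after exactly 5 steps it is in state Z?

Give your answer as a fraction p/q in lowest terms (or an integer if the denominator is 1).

Computing P^5 by repeated multiplication:
P^1 =
  X: [1/10, 2/5, 2/5, 1/10]
  Y: [1/10, 1/5, 1/5, 1/2]
  Z: [1/5, 1/10, 1/5, 1/2]
  W: [1/5, 1/10, 3/5, 1/10]
P^2 =
  X: [3/20, 17/100, 13/50, 21/50]
  Y: [17/100, 3/20, 21/50, 13/50]
  Z: [17/100, 17/100, 11/25, 11/50]
  W: [17/100, 17/100, 7/25, 19/50]
P^3 =
  X: [21/125, 81/500, 199/500, 34/125]
  Y: [21/125, 83/500, 169/500, 41/125]
  Z: [83/500, 21/125, 161/500, 43/125]
  W: [83/500, 21/125, 193/500, 7/25]
P^4 =
  X: [167/1000, 833/5000, 214/625, 81/250]
  Y: [833/5000, 167/1000, 228/625, 377/1250]
  Z: [833/5000, 833/5000, 927/2500, 37/125]
  W: [833/5000, 833/5000, 863/2500, 201/625]
P^5 =
  X: [2083/12500, 4169/25000, 363/1000, 759/2500]
  Y: [2083/12500, 4167/25000, 8849/25000, 3909/12500]
  Z: [4167/25000, 2083/12500, 8793/25000, 3937/12500]
  W: [4167/25000, 2083/12500, 9049/25000, 3809/12500]

(P^5)[X -> Z] = 363/1000

Answer: 363/1000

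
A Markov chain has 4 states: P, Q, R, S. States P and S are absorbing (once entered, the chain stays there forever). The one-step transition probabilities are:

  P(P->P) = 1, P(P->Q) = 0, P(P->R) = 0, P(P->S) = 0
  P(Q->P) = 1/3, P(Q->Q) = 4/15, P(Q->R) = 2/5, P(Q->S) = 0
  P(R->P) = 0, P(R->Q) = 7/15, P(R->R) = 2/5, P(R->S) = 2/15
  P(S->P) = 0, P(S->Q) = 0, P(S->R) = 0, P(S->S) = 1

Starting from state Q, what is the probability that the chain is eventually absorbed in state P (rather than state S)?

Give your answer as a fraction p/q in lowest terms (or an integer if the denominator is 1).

Let a_i = P(absorbed in P | start in state i).
Boundary conditions: a_P = 1, a_S = 0.
For each transient state i, a_i = sum_j P(i->j) * a_j:
  a_Q = 1/3*a_P + 4/15*a_Q + 2/5*a_R + 0*a_S
  a_R = 0*a_P + 7/15*a_Q + 2/5*a_R + 2/15*a_S

Substituting a_P = 1 and a_S = 0, rearrange to (I - Q) a = r where r[i] = P(i -> P):
  [11/15, -2/5] . (a_Q, a_R) = 1/3
  [-7/15, 3/5] . (a_Q, a_R) = 0

Solving yields:
  a_Q = 15/19
  a_R = 35/57

Starting state is Q, so the absorption probability is a_Q = 15/19.

Answer: 15/19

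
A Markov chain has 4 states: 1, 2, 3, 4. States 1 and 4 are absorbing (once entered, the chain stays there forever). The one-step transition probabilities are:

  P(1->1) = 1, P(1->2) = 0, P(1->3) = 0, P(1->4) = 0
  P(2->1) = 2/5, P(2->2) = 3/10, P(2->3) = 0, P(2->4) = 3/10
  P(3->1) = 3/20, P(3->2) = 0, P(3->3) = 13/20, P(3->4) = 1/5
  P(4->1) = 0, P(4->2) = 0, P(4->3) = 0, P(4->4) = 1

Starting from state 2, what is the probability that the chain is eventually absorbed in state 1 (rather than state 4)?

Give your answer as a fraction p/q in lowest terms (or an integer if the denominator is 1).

Let a_i = P(absorbed in 1 | start in state i).
Boundary conditions: a_1 = 1, a_4 = 0.
For each transient state i, a_i = sum_j P(i->j) * a_j:
  a_2 = 2/5*a_1 + 3/10*a_2 + 0*a_3 + 3/10*a_4
  a_3 = 3/20*a_1 + 0*a_2 + 13/20*a_3 + 1/5*a_4

Substituting a_1 = 1 and a_4 = 0, rearrange to (I - Q) a = r where r[i] = P(i -> 1):
  [7/10, 0] . (a_2, a_3) = 2/5
  [0, 7/20] . (a_2, a_3) = 3/20

Solving yields:
  a_2 = 4/7
  a_3 = 3/7

Starting state is 2, so the absorption probability is a_2 = 4/7.

Answer: 4/7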